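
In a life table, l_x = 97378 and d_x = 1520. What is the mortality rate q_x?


q_x = d_x / l_x
= 1520 / 97378
= 0.0156


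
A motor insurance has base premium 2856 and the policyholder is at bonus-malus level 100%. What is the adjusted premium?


adjusted = base * BM_level / 100
= 2856 * 100 / 100
= 2856 * 1.0
= 2856.0


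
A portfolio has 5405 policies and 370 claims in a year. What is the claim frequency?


frequency = claims / policies
= 370 / 5405
= 0.0685


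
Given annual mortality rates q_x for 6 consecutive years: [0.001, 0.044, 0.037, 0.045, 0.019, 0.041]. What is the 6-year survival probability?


p_k = 1 - q_k for each year
Survival = product of (1 - q_k)
= 0.999 * 0.956 * 0.963 * 0.955 * 0.981 * 0.959
= 0.8263


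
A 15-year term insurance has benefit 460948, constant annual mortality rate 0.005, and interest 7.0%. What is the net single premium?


NSP = benefit * sum_{k=0}^{n-1} k_p_x * q * v^(k+1)
With constant q=0.005, v=0.934579
Sum = 0.044254
NSP = 460948 * 0.044254
= 20398.6797


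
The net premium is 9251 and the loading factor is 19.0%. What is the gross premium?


Gross = net * (1 + loading)
= 9251 * (1 + 0.19)
= 9251 * 1.19
= 11008.69


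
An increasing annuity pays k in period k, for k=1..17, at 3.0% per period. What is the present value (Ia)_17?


(Ia)_n = sum_{k=1}^{n} k * v^k, v = 1/(1+i)
v = 0.970874
Sum computed term by term:
(Ia)_17 = 109.1941


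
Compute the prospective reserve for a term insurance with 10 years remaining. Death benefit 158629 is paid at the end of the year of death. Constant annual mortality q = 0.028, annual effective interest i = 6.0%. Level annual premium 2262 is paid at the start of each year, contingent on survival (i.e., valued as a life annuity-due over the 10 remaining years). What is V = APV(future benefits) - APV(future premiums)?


v = 1/(1+i) = 0.943396
APV(future benefits) per unit = sum_{k=0}^{9} k_p_x * q * v^(k+1) = 0.184436
APV(future benefits) = 158629 * 0.184436 = 29256.9401
Life annuity-due factor ä_{x:10} = sum_{k=0}^{9} k_p_x * v^k = 6.98223
APV(future premiums) = 2262 * 6.98223 = 15793.8042
V = 29256.9401 - 15793.8042
= 13463.1358


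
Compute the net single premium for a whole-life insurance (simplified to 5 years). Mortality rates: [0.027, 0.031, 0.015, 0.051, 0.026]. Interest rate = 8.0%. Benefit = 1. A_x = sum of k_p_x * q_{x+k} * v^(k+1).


v = 0.925926
Year 0: k_p_x=1.0, q=0.027, term=0.025
Year 1: k_p_x=0.973, q=0.031, term=0.02586
Year 2: k_p_x=0.942837, q=0.015, term=0.011227
Year 3: k_p_x=0.928694, q=0.051, term=0.034814
Year 4: k_p_x=0.881331, q=0.026, term=0.015595
A_x = 0.1125


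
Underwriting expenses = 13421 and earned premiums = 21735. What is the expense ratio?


Expense ratio = expenses / premiums
= 13421 / 21735
= 0.6175


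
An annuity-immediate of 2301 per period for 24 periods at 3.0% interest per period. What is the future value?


FV = PMT * ((1+i)^n - 1) / i
= 2301 * ((1.03)^24 - 1) / 0.03
= 2301 * (2.032794 - 1) / 0.03
= 79215.308


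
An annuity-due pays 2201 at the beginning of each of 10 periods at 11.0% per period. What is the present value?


PV_due = PMT * (1-(1+i)^(-n))/i * (1+i)
PV_immediate = 12962.1997
PV_due = 12962.1997 * 1.11
= 14388.0416


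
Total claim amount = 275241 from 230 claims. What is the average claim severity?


severity = total / number
= 275241 / 230
= 1196.7


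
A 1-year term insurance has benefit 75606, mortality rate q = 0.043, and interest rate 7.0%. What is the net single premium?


NSP = benefit * q * v
v = 1/(1+i) = 0.934579
NSP = 75606 * 0.043 * 0.934579
= 3038.372


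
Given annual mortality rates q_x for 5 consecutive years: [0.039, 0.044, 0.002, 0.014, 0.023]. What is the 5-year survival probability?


p_k = 1 - q_k for each year
Survival = product of (1 - q_k)
= 0.961 * 0.956 * 0.998 * 0.986 * 0.977
= 0.8832


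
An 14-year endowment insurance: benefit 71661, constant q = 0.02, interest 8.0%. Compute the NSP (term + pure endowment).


Term component = 10654.7621
Pure endowment = 14_p_x * v^14 * benefit = 0.753642 * 0.340461 * 71661 = 18387.1893
NSP = 29041.9514


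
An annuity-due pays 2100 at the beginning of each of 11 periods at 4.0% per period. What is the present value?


PV_due = PMT * (1-(1+i)^(-n))/i * (1+i)
PV_immediate = 18397.0011
PV_due = 18397.0011 * 1.04
= 19132.8811


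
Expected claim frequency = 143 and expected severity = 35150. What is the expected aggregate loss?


E[S] = E[N] * E[X]
= 143 * 35150
= 5.0264e+06


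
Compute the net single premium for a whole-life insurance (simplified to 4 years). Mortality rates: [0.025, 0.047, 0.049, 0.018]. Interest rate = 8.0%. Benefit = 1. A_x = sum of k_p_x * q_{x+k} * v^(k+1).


v = 0.925926
Year 0: k_p_x=1.0, q=0.025, term=0.023148
Year 1: k_p_x=0.975, q=0.047, term=0.039288
Year 2: k_p_x=0.929175, q=0.049, term=0.036143
Year 3: k_p_x=0.883645, q=0.018, term=0.011691
A_x = 0.1103


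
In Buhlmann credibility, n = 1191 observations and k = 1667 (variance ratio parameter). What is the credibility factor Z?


Z = n / (n + k)
= 1191 / (1191 + 1667)
= 1191 / 2858
= 0.4167


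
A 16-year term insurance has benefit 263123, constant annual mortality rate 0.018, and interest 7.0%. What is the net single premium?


NSP = benefit * sum_{k=0}^{n-1} k_p_x * q * v^(k+1)
With constant q=0.018, v=0.934579
Sum = 0.152733
NSP = 263123 * 0.152733
= 40187.5957


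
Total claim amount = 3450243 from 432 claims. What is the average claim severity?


severity = total / number
= 3450243 / 432
= 7986.6736


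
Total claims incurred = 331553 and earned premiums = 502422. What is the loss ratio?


Loss ratio = claims / premiums
= 331553 / 502422
= 0.6599


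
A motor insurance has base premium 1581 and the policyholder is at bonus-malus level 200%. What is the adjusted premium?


adjusted = base * BM_level / 100
= 1581 * 200 / 100
= 1581 * 2.0
= 3162.0


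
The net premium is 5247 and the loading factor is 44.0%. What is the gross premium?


Gross = net * (1 + loading)
= 5247 * (1 + 0.44)
= 5247 * 1.44
= 7555.68


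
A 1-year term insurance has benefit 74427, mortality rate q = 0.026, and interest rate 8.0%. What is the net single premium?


NSP = benefit * q * v
v = 1/(1+i) = 0.925926
NSP = 74427 * 0.026 * 0.925926
= 1791.7611


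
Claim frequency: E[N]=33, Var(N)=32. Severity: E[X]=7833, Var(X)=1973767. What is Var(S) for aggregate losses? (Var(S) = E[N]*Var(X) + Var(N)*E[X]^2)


Var(S) = E[N]*Var(X) + Var(N)*E[X]^2
= 33*1973767 + 32*7833^2
= 65134311 + 1963388448
= 2.0285e+09


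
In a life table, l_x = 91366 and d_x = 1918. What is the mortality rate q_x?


q_x = d_x / l_x
= 1918 / 91366
= 0.021


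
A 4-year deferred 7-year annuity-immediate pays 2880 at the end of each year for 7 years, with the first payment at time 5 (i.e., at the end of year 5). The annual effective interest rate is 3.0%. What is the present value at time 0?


PV at time 4 of the 7-year annuity-immediate:
a_n = 2880 * (1-(1+0.03)^(-7))/0.03 = 17943.2149
Discount back 4 years to time 0:
PV = 17943.2149 * (1+0.03)^(-4)
= 17943.2149 * 0.888487
= 15942.314


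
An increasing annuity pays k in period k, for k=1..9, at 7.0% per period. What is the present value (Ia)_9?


(Ia)_n = sum_{k=1}^{n} k * v^k, v = 1/(1+i)
v = 0.934579
Sum computed term by term:
(Ia)_9 = 29.6556


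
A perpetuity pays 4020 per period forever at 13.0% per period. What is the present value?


PV = PMT / i
= 4020 / 0.13
= 30923.0769


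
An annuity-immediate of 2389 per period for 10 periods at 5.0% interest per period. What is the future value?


FV = PMT * ((1+i)^n - 1) / i
= 2389 * ((1.05)^10 - 1) / 0.05
= 2389 * (1.628895 - 1) / 0.05
= 30048.5853


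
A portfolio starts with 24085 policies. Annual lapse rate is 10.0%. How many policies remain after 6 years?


remaining = initial * (1 - lapse)^years
= 24085 * (1 - 0.1)^6
= 24085 * 0.531441
= 12799.7565


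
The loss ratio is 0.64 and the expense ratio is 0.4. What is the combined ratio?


Combined ratio = loss ratio + expense ratio
= 0.64 + 0.4
= 1.04


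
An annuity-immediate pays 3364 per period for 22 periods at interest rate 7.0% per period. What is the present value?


PV = PMT * (1 - (1+i)^(-n)) / i
= 3364 * (1 - (1+0.07)^(-22)) / 0.07
= 3364 * (1 - 0.225713) / 0.07
= 3364 * 11.06124
= 37210.013


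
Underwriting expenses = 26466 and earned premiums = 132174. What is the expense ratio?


Expense ratio = expenses / premiums
= 26466 / 132174
= 0.2002


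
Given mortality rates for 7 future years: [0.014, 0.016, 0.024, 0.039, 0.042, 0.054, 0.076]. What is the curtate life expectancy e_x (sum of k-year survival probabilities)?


e_x = sum_{k=1}^{n} k_p_x
k_p_x values:
  1_p_x = 0.986
  2_p_x = 0.970224
  3_p_x = 0.946939
  4_p_x = 0.910008
  5_p_x = 0.871788
  6_p_x = 0.824711
  7_p_x = 0.762033
e_x = 6.2717


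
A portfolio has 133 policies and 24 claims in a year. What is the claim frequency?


frequency = claims / policies
= 24 / 133
= 0.1805


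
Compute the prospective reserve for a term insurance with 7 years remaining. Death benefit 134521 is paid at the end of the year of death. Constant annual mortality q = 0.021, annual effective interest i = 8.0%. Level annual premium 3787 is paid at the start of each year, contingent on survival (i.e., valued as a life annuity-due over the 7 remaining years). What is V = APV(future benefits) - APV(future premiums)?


v = 1/(1+i) = 0.925926
APV(future benefits) per unit = sum_{k=0}^{6} k_p_x * q * v^(k+1) = 0.10335
APV(future benefits) = 134521 * 0.10335 = 13902.7428
Life annuity-due factor ä_{x:7} = sum_{k=0}^{6} k_p_x * v^k = 5.315142
APV(future premiums) = 3787 * 5.315142 = 20128.4424
V = 13902.7428 - 20128.4424
= -6225.6995


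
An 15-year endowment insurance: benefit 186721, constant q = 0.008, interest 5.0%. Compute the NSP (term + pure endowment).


Term component = 14772.3851
Pure endowment = 15_p_x * v^15 * benefit = 0.886493 * 0.481017 * 186721 = 79621.2077
NSP = 94393.5929


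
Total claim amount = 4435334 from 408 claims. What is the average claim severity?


severity = total / number
= 4435334 / 408
= 10870.9167


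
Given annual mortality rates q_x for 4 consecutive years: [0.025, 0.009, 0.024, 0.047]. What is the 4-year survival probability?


p_k = 1 - q_k for each year
Survival = product of (1 - q_k)
= 0.975 * 0.991 * 0.976 * 0.953
= 0.8987


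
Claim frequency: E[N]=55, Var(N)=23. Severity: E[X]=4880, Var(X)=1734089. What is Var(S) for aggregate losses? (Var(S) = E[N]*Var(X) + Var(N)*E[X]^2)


Var(S) = E[N]*Var(X) + Var(N)*E[X]^2
= 55*1734089 + 23*4880^2
= 95374895 + 547731200
= 6.4311e+08


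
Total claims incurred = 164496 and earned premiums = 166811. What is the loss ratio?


Loss ratio = claims / premiums
= 164496 / 166811
= 0.9861


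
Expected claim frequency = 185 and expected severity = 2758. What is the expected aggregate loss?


E[S] = E[N] * E[X]
= 185 * 2758
= 510230


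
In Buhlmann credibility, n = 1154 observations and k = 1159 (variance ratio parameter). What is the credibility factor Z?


Z = n / (n + k)
= 1154 / (1154 + 1159)
= 1154 / 2313
= 0.4989


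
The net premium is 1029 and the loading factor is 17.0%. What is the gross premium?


Gross = net * (1 + loading)
= 1029 * (1 + 0.17)
= 1029 * 1.17
= 1203.93


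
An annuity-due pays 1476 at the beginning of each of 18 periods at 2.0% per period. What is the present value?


PV_due = PMT * (1-(1+i)^(-n))/i * (1+i)
PV_immediate = 22128.2381
PV_due = 22128.2381 * 1.02
= 22570.8029


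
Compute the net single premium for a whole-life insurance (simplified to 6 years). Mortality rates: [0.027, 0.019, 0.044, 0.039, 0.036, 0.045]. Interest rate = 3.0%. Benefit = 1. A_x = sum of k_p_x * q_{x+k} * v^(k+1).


v = 0.970874
Year 0: k_p_x=1.0, q=0.027, term=0.026214
Year 1: k_p_x=0.973, q=0.019, term=0.017426
Year 2: k_p_x=0.954513, q=0.044, term=0.038435
Year 3: k_p_x=0.912514, q=0.039, term=0.03162
Year 4: k_p_x=0.876926, q=0.036, term=0.027232
Year 5: k_p_x=0.845357, q=0.045, term=0.031859
A_x = 0.1728


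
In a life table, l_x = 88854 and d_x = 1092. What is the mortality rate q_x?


q_x = d_x / l_x
= 1092 / 88854
= 0.0123


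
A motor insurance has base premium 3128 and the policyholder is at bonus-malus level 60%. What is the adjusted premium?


adjusted = base * BM_level / 100
= 3128 * 60 / 100
= 3128 * 0.6
= 1876.8


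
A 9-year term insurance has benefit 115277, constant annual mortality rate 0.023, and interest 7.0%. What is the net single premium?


NSP = benefit * sum_{k=0}^{n-1} k_p_x * q * v^(k+1)
With constant q=0.023, v=0.934579
Sum = 0.138208
NSP = 115277 * 0.138208
= 15932.1465


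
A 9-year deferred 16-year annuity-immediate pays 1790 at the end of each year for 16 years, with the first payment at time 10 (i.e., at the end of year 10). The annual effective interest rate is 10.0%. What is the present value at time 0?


PV at time 9 of the 16-year annuity-immediate:
a_n = 1790 * (1-(1+0.1)^(-16))/0.1 = 14004.4385
Discount back 9 years to time 0:
PV = 14004.4385 * (1+0.1)^(-9)
= 14004.4385 * 0.424098
= 5939.249


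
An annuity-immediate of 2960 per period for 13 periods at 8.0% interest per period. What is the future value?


FV = PMT * ((1+i)^n - 1) / i
= 2960 * ((1.08)^13 - 1) / 0.08
= 2960 * (2.719624 - 1) / 0.08
= 63626.0779


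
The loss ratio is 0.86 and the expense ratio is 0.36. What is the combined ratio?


Combined ratio = loss ratio + expense ratio
= 0.86 + 0.36
= 1.22


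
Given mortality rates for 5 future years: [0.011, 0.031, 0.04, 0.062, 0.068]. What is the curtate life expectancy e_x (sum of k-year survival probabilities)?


e_x = sum_{k=1}^{n} k_p_x
k_p_x values:
  1_p_x = 0.989
  2_p_x = 0.958341
  3_p_x = 0.920007
  4_p_x = 0.862967
  5_p_x = 0.804285
e_x = 4.5346


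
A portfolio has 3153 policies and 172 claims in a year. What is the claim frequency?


frequency = claims / policies
= 172 / 3153
= 0.0546


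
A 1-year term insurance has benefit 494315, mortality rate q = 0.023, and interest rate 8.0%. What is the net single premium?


NSP = benefit * q * v
v = 1/(1+i) = 0.925926
NSP = 494315 * 0.023 * 0.925926
= 10527.0787


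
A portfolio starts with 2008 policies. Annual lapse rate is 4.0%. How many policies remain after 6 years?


remaining = initial * (1 - lapse)^years
= 2008 * (1 - 0.04)^6
= 2008 * 0.782758
= 1571.7776


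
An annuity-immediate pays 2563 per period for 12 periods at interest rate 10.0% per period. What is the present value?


PV = PMT * (1 - (1+i)^(-n)) / i
= 2563 * (1 - (1+0.1)^(-12)) / 0.1
= 2563 * (1 - 0.318631) / 0.1
= 2563 * 6.813692
= 17463.4921


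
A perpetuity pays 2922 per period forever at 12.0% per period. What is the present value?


PV = PMT / i
= 2922 / 0.12
= 24350.0


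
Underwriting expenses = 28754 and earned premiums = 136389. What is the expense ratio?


Expense ratio = expenses / premiums
= 28754 / 136389
= 0.2108


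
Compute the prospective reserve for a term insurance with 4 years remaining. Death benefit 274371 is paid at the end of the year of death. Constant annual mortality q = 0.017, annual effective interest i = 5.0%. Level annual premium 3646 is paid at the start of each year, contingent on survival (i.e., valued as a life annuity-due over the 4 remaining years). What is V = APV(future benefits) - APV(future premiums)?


v = 1/(1+i) = 0.952381
APV(future benefits) per unit = sum_{k=0}^{3} k_p_x * q * v^(k+1) = 0.058823
APV(future benefits) = 274371 * 0.058823 = 16139.2559
Life annuity-due factor ä_{x:4} = sum_{k=0}^{3} k_p_x * v^k = 3.63317
APV(future premiums) = 3646 * 3.63317 = 13246.5366
V = 16139.2559 - 13246.5366
= 2892.7193


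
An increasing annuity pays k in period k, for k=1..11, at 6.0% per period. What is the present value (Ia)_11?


(Ia)_n = sum_{k=1}^{n} k * v^k, v = 1/(1+i)
v = 0.943396
Sum computed term by term:
(Ia)_11 = 42.7571


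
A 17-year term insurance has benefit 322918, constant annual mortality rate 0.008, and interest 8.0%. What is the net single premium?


NSP = benefit * sum_{k=0}^{n-1} k_p_x * q * v^(k+1)
With constant q=0.008, v=0.925926
Sum = 0.069475
NSP = 322918 * 0.069475
= 22434.7786


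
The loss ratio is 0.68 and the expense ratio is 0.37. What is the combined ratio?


Combined ratio = loss ratio + expense ratio
= 0.68 + 0.37
= 1.05


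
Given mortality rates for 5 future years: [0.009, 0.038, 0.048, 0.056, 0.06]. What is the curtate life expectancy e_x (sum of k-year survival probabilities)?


e_x = sum_{k=1}^{n} k_p_x
k_p_x values:
  1_p_x = 0.991
  2_p_x = 0.953342
  3_p_x = 0.907582
  4_p_x = 0.856757
  5_p_x = 0.805352
e_x = 4.514


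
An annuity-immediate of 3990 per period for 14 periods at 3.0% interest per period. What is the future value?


FV = PMT * ((1+i)^n - 1) / i
= 3990 * ((1.03)^14 - 1) / 0.03
= 3990 * (1.51259 - 1) / 0.03
= 68174.4334


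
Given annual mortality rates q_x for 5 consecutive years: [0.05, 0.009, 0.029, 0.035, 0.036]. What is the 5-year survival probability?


p_k = 1 - q_k for each year
Survival = product of (1 - q_k)
= 0.95 * 0.991 * 0.971 * 0.965 * 0.964
= 0.8504


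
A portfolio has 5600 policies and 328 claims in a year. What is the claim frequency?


frequency = claims / policies
= 328 / 5600
= 0.0586


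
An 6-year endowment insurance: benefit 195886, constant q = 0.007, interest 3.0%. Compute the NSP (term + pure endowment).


Term component = 7303.698
Pure endowment = 6_p_x * v^6 * benefit = 0.958728 * 0.837484 * 195886 = 157280.7389
NSP = 164584.4369


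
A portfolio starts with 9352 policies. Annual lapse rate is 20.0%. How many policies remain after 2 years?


remaining = initial * (1 - lapse)^years
= 9352 * (1 - 0.2)^2
= 9352 * 0.64
= 5985.28


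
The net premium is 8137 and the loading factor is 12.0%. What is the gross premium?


Gross = net * (1 + loading)
= 8137 * (1 + 0.12)
= 8137 * 1.12
= 9113.44


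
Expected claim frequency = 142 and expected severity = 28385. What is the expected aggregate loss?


E[S] = E[N] * E[X]
= 142 * 28385
= 4.0307e+06


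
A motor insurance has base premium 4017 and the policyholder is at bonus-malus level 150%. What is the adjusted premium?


adjusted = base * BM_level / 100
= 4017 * 150 / 100
= 4017 * 1.5
= 6025.5


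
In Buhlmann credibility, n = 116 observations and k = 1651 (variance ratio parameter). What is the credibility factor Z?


Z = n / (n + k)
= 116 / (116 + 1651)
= 116 / 1767
= 0.0656


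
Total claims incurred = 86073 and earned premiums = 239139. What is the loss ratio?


Loss ratio = claims / premiums
= 86073 / 239139
= 0.3599


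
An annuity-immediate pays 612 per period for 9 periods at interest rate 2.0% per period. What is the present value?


PV = PMT * (1 - (1+i)^(-n)) / i
= 612 * (1 - (1+0.02)^(-9)) / 0.02
= 612 * (1 - 0.836755) / 0.02
= 612 * 8.162237
= 4995.2889


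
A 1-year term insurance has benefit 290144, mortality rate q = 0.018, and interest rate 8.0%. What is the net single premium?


NSP = benefit * q * v
v = 1/(1+i) = 0.925926
NSP = 290144 * 0.018 * 0.925926
= 4835.7333


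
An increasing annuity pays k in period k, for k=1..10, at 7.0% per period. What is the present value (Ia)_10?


(Ia)_n = sum_{k=1}^{n} k * v^k, v = 1/(1+i)
v = 0.934579
Sum computed term by term:
(Ia)_10 = 34.7391


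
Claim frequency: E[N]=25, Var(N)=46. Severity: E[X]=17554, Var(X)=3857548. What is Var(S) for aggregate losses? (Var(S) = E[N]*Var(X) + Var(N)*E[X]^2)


Var(S) = E[N]*Var(X) + Var(N)*E[X]^2
= 25*3857548 + 46*17554^2
= 96438700 + 14174574136
= 1.4271e+10


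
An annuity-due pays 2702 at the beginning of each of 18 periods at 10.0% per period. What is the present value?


PV_due = PMT * (1-(1+i)^(-n))/i * (1+i)
PV_immediate = 22160.2155
PV_due = 22160.2155 * 1.1
= 24376.237


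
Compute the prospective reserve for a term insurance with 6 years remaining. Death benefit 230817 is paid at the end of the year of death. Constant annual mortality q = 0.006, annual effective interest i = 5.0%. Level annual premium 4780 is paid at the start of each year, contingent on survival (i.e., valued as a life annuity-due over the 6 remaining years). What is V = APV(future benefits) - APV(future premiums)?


v = 1/(1+i) = 0.952381
APV(future benefits) per unit = sum_{k=0}^{5} k_p_x * q * v^(k+1) = 0.030027
APV(future benefits) = 230817 * 0.030027 = 6930.6582
Life annuity-due factor ä_{x:6} = sum_{k=0}^{5} k_p_x * v^k = 5.254661
APV(future premiums) = 4780 * 5.254661 = 25117.2817
V = 6930.6582 - 25117.2817
= -18186.6235


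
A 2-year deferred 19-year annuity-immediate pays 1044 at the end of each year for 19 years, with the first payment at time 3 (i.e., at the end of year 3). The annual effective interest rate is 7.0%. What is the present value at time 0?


PV at time 2 of the 19-year annuity-immediate:
a_n = 1044 * (1-(1+0.07)^(-19))/0.07 = 10790.3614
Discount back 2 years to time 0:
PV = 10790.3614 * (1+0.07)^(-2)
= 10790.3614 * 0.873439
= 9424.7196


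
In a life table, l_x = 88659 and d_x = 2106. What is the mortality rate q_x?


q_x = d_x / l_x
= 2106 / 88659
= 0.0238


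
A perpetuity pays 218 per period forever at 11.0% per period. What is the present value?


PV = PMT / i
= 218 / 0.11
= 1981.8182


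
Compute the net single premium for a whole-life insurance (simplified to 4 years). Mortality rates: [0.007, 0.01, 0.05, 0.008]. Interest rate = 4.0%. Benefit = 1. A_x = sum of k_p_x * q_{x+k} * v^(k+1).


v = 0.961538
Year 0: k_p_x=1.0, q=0.007, term=0.006731
Year 1: k_p_x=0.993, q=0.01, term=0.009181
Year 2: k_p_x=0.98307, q=0.05, term=0.043697
Year 3: k_p_x=0.933916, q=0.008, term=0.006387
A_x = 0.066


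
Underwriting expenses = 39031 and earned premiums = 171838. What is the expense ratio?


Expense ratio = expenses / premiums
= 39031 / 171838
= 0.2271


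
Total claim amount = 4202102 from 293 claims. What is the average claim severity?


severity = total / number
= 4202102 / 293
= 14341.6451


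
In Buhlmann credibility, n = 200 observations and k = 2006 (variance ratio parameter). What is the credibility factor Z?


Z = n / (n + k)
= 200 / (200 + 2006)
= 200 / 2206
= 0.0907


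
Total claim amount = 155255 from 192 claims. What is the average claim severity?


severity = total / number
= 155255 / 192
= 808.6198


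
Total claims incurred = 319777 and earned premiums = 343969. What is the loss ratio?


Loss ratio = claims / premiums
= 319777 / 343969
= 0.9297


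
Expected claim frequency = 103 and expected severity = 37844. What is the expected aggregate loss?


E[S] = E[N] * E[X]
= 103 * 37844
= 3.8979e+06


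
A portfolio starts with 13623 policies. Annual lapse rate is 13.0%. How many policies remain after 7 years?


remaining = initial * (1 - lapse)^years
= 13623 * (1 - 0.13)^7
= 13623 * 0.377255
= 5139.3421


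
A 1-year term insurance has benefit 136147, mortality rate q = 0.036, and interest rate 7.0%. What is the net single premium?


NSP = benefit * q * v
v = 1/(1+i) = 0.934579
NSP = 136147 * 0.036 * 0.934579
= 4580.6467


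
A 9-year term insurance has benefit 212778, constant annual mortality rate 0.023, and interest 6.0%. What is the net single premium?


NSP = benefit * sum_{k=0}^{n-1} k_p_x * q * v^(k+1)
With constant q=0.023, v=0.943396
Sum = 0.144079
NSP = 212778 * 0.144079
= 30656.8227


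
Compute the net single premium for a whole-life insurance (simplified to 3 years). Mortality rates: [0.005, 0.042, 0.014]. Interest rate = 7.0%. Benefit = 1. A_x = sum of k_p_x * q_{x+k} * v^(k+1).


v = 0.934579
Year 0: k_p_x=1.0, q=0.005, term=0.004673
Year 1: k_p_x=0.995, q=0.042, term=0.036501
Year 2: k_p_x=0.95321, q=0.014, term=0.010893
A_x = 0.0521


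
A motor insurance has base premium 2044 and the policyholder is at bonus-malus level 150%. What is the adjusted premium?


adjusted = base * BM_level / 100
= 2044 * 150 / 100
= 2044 * 1.5
= 3066.0


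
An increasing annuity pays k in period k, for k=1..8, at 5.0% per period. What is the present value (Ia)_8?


(Ia)_n = sum_{k=1}^{n} k * v^k, v = 1/(1+i)
v = 0.952381
Sum computed term by term:
(Ia)_8 = 27.4332


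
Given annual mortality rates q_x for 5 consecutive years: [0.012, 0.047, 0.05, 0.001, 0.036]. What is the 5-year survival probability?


p_k = 1 - q_k for each year
Survival = product of (1 - q_k)
= 0.988 * 0.953 * 0.95 * 0.999 * 0.964
= 0.8614


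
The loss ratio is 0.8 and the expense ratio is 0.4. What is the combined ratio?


Combined ratio = loss ratio + expense ratio
= 0.8 + 0.4
= 1.2


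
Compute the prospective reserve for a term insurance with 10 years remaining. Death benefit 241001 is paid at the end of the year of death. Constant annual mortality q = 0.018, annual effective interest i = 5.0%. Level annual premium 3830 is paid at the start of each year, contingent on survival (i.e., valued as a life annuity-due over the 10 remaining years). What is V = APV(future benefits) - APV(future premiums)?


v = 1/(1+i) = 0.952381
APV(future benefits) per unit = sum_{k=0}^{9} k_p_x * q * v^(k+1) = 0.129191
APV(future benefits) = 241001 * 0.129191 = 31135.274
Life annuity-due factor ä_{x:10} = sum_{k=0}^{9} k_p_x * v^k = 7.536169
APV(future premiums) = 3830 * 7.536169 = 28863.528
V = 31135.274 - 28863.528
= 2271.7459


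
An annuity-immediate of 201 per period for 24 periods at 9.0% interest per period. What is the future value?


FV = PMT * ((1+i)^n - 1) / i
= 201 * ((1.09)^24 - 1) / 0.09
= 201 * (7.911083 - 1) / 0.09
= 15434.7524


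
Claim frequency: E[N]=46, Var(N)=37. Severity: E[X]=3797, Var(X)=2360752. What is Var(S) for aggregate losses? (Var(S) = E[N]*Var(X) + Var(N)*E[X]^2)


Var(S) = E[N]*Var(X) + Var(N)*E[X]^2
= 46*2360752 + 37*3797^2
= 108594592 + 533436733
= 6.4203e+08


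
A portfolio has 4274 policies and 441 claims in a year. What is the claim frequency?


frequency = claims / policies
= 441 / 4274
= 0.1032


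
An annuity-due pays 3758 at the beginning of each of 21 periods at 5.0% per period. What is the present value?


PV_due = PMT * (1-(1+i)^(-n))/i * (1+i)
PV_immediate = 48181.8919
PV_due = 48181.8919 * 1.05
= 50590.9865


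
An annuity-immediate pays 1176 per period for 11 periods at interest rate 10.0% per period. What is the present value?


PV = PMT * (1 - (1+i)^(-n)) / i
= 1176 * (1 - (1+0.1)^(-11)) / 0.1
= 1176 * (1 - 0.350494) / 0.1
= 1176 * 6.495061
= 7638.1917


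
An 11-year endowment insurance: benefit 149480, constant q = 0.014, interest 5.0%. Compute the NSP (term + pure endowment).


Term component = 16327.0067
Pure endowment = 11_p_x * v^11 * benefit = 0.85634 * 0.584679 * 149480 = 74842.2549
NSP = 91169.2616


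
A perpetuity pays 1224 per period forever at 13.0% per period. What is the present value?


PV = PMT / i
= 1224 / 0.13
= 9415.3846


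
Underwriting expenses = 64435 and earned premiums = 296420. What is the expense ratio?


Expense ratio = expenses / premiums
= 64435 / 296420
= 0.2174


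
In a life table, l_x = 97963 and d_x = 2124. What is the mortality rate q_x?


q_x = d_x / l_x
= 2124 / 97963
= 0.0217


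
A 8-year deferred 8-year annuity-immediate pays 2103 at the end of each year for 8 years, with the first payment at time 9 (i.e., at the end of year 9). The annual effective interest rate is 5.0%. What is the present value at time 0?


PV at time 8 of the 8-year annuity-immediate:
a_n = 2103 * (1-(1+0.05)^(-8))/0.05 = 13592.1364
Discount back 8 years to time 0:
PV = 13592.1364 * (1+0.05)^(-8)
= 13592.1364 * 0.676839
= 9199.693


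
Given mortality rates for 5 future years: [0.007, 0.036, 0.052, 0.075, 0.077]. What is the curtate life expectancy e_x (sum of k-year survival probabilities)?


e_x = sum_{k=1}^{n} k_p_x
k_p_x values:
  1_p_x = 0.993
  2_p_x = 0.957252
  3_p_x = 0.907475
  4_p_x = 0.839414
  5_p_x = 0.774779
e_x = 4.4719


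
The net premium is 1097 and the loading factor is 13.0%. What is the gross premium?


Gross = net * (1 + loading)
= 1097 * (1 + 0.13)
= 1097 * 1.13
= 1239.61


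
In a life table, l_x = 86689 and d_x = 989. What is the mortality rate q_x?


q_x = d_x / l_x
= 989 / 86689
= 0.0114


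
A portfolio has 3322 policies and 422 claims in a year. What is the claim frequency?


frequency = claims / policies
= 422 / 3322
= 0.127


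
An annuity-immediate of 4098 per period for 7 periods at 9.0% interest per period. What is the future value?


FV = PMT * ((1+i)^n - 1) / i
= 4098 * ((1.09)^7 - 1) / 0.09
= 4098 * (1.828039 - 1) / 0.09
= 37703.3813


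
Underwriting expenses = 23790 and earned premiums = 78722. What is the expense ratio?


Expense ratio = expenses / premiums
= 23790 / 78722
= 0.3022


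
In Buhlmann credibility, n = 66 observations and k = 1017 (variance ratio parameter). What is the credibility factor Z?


Z = n / (n + k)
= 66 / (66 + 1017)
= 66 / 1083
= 0.0609


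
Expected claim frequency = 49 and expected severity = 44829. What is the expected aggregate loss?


E[S] = E[N] * E[X]
= 49 * 44829
= 2.1966e+06


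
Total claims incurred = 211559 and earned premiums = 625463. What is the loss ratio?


Loss ratio = claims / premiums
= 211559 / 625463
= 0.3382


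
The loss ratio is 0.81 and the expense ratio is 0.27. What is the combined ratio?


Combined ratio = loss ratio + expense ratio
= 0.81 + 0.27
= 1.08


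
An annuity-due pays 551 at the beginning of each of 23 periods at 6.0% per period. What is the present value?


PV_due = PMT * (1-(1+i)^(-n))/i * (1+i)
PV_immediate = 6779.1618
PV_due = 6779.1618 * 1.06
= 7185.9115


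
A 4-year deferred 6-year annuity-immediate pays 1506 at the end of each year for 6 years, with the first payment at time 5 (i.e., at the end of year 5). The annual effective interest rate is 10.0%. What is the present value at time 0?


PV at time 4 of the 6-year annuity-immediate:
a_n = 1506 * (1-(1+0.1)^(-6))/0.1 = 6559.0226
Discount back 4 years to time 0:
PV = 6559.0226 * (1+0.1)^(-4)
= 6559.0226 * 0.683013
= 4479.9007


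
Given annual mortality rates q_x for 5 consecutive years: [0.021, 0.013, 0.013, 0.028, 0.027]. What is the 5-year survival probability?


p_k = 1 - q_k for each year
Survival = product of (1 - q_k)
= 0.979 * 0.987 * 0.987 * 0.972 * 0.973
= 0.902


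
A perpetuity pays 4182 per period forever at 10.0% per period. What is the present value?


PV = PMT / i
= 4182 / 0.1
= 41820.0


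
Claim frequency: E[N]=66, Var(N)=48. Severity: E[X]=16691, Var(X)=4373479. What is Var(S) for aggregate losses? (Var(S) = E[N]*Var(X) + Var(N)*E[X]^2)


Var(S) = E[N]*Var(X) + Var(N)*E[X]^2
= 66*4373479 + 48*16691^2
= 288649614 + 13372295088
= 1.3661e+10


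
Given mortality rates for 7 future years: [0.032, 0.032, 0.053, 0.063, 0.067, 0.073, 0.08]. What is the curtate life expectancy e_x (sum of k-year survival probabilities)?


e_x = sum_{k=1}^{n} k_p_x
k_p_x values:
  1_p_x = 0.968
  2_p_x = 0.937024
  3_p_x = 0.887362
  4_p_x = 0.831458
  5_p_x = 0.77575
  6_p_x = 0.71912
  7_p_x = 0.661591
e_x = 5.7803


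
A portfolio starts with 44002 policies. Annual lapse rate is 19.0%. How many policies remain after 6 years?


remaining = initial * (1 - lapse)^years
= 44002 * (1 - 0.19)^6
= 44002 * 0.28243
= 12427.4645


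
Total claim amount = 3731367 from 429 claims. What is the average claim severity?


severity = total / number
= 3731367 / 429
= 8697.8252


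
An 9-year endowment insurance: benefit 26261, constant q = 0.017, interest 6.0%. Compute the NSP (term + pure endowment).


Term component = 2856.8607
Pure endowment = 9_p_x * v^9 * benefit = 0.857002 * 0.591898 * 26261 = 13321.1014
NSP = 16177.9621


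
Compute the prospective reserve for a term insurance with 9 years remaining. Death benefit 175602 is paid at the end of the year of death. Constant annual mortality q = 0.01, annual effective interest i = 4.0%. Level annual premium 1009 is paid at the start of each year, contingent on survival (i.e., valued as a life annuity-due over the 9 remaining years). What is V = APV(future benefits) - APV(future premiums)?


v = 1/(1+i) = 0.961538
APV(future benefits) per unit = sum_{k=0}^{8} k_p_x * q * v^(k+1) = 0.071635
APV(future benefits) = 175602 * 0.071635 = 12579.2457
Life annuity-due factor ä_{x:9} = sum_{k=0}^{8} k_p_x * v^k = 7.450038
APV(future premiums) = 1009 * 7.450038 = 7517.0882
V = 12579.2457 - 7517.0882
= 5062.1575


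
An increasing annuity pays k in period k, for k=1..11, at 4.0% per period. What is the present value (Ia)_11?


(Ia)_n = sum_{k=1}^{n} k * v^k, v = 1/(1+i)
v = 0.961538
Sum computed term by term:
(Ia)_11 = 49.1376


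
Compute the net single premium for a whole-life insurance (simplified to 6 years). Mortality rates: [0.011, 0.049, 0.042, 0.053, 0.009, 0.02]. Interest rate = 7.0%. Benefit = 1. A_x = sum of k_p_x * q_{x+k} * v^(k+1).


v = 0.934579
Year 0: k_p_x=1.0, q=0.011, term=0.01028
Year 1: k_p_x=0.989, q=0.049, term=0.042328
Year 2: k_p_x=0.940539, q=0.042, term=0.032246
Year 3: k_p_x=0.901036, q=0.053, term=0.036432
Year 4: k_p_x=0.853281, q=0.009, term=0.005475
Year 5: k_p_x=0.845602, q=0.02, term=0.011269
A_x = 0.138


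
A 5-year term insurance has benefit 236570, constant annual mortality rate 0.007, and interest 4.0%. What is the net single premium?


NSP = benefit * sum_{k=0}^{n-1} k_p_x * q * v^(k+1)
With constant q=0.007, v=0.961538
Sum = 0.030746
NSP = 236570 * 0.030746
= 7273.6862


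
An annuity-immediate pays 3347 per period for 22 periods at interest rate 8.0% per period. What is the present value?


PV = PMT * (1 - (1+i)^(-n)) / i
= 3347 * (1 - (1+0.08)^(-22)) / 0.08
= 3347 * (1 - 0.183941) / 0.08
= 3347 * 10.200744
= 34141.889


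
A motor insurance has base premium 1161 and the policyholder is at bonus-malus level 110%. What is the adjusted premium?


adjusted = base * BM_level / 100
= 1161 * 110 / 100
= 1161 * 1.1
= 1277.1


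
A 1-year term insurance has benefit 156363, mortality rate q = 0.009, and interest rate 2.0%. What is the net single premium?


NSP = benefit * q * v
v = 1/(1+i) = 0.980392
NSP = 156363 * 0.009 * 0.980392
= 1379.6735


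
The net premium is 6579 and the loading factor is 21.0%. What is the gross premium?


Gross = net * (1 + loading)
= 6579 * (1 + 0.21)
= 6579 * 1.21
= 7960.59


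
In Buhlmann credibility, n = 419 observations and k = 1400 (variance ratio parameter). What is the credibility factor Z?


Z = n / (n + k)
= 419 / (419 + 1400)
= 419 / 1819
= 0.2303


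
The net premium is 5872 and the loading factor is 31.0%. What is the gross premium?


Gross = net * (1 + loading)
= 5872 * (1 + 0.31)
= 5872 * 1.31
= 7692.32


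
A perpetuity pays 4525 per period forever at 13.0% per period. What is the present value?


PV = PMT / i
= 4525 / 0.13
= 34807.6923


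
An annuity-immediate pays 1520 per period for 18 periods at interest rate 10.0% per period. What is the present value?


PV = PMT * (1 - (1+i)^(-n)) / i
= 1520 * (1 - (1+0.1)^(-18)) / 0.1
= 1520 * (1 - 0.179859) / 0.1
= 1520 * 8.201412
= 12466.1464


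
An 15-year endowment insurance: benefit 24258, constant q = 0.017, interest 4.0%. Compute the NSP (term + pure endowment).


Term component = 4128.6255
Pure endowment = 15_p_x * v^15 * benefit = 0.773219 * 0.555265 * 24258 = 10414.9615
NSP = 14543.587


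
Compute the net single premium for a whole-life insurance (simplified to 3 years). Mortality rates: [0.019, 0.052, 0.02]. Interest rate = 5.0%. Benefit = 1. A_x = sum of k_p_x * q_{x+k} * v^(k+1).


v = 0.952381
Year 0: k_p_x=1.0, q=0.019, term=0.018095
Year 1: k_p_x=0.981, q=0.052, term=0.046269
Year 2: k_p_x=0.929988, q=0.02, term=0.016067
A_x = 0.0804


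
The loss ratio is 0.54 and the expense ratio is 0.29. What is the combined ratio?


Combined ratio = loss ratio + expense ratio
= 0.54 + 0.29
= 0.83


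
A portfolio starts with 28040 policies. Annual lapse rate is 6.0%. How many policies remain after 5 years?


remaining = initial * (1 - lapse)^years
= 28040 * (1 - 0.06)^5
= 28040 * 0.733904
= 20578.6688


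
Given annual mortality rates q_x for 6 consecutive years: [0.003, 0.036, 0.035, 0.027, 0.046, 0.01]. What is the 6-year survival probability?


p_k = 1 - q_k for each year
Survival = product of (1 - q_k)
= 0.997 * 0.964 * 0.965 * 0.973 * 0.954 * 0.99
= 0.8523


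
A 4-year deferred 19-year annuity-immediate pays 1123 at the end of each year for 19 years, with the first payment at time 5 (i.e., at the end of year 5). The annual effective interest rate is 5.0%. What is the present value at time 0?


PV at time 4 of the 19-year annuity-immediate:
a_n = 1123 * (1-(1+0.05)^(-19))/0.05 = 13571.8153
Discount back 4 years to time 0:
PV = 13571.8153 * (1+0.05)^(-4)
= 13571.8153 * 0.822702
= 11165.5661


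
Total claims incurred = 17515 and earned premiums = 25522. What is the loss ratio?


Loss ratio = claims / premiums
= 17515 / 25522
= 0.6863


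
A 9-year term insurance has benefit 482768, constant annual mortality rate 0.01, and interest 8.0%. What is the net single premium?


NSP = benefit * sum_{k=0}^{n-1} k_p_x * q * v^(k+1)
With constant q=0.01, v=0.925926
Sum = 0.060335
NSP = 482768 * 0.060335
= 29127.7504


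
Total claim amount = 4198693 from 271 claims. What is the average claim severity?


severity = total / number
= 4198693 / 271
= 15493.3321


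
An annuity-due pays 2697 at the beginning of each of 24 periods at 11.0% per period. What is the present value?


PV_due = PMT * (1-(1+i)^(-n))/i * (1+i)
PV_immediate = 22514.9244
PV_due = 22514.9244 * 1.11
= 24991.566


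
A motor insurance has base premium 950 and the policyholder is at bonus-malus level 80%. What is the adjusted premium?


adjusted = base * BM_level / 100
= 950 * 80 / 100
= 950 * 0.8
= 760.0


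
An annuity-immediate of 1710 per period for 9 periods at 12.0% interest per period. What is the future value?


FV = PMT * ((1+i)^n - 1) / i
= 1710 * ((1.12)^9 - 1) / 0.12
= 1710 * (2.773079 - 1) / 0.12
= 25266.3723


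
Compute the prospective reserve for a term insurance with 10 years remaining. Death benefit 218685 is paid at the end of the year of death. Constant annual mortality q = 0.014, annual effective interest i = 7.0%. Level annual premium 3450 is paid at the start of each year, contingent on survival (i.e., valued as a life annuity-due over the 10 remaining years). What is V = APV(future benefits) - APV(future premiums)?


v = 1/(1+i) = 0.934579
APV(future benefits) per unit = sum_{k=0}^{9} k_p_x * q * v^(k+1) = 0.093083
APV(future benefits) = 218685 * 0.093083 = 20355.9041
Life annuity-due factor ä_{x:10} = sum_{k=0}^{9} k_p_x * v^k = 7.114218
APV(future premiums) = 3450 * 7.114218 = 24544.0507
V = 20355.9041 - 24544.0507
= -4188.1465


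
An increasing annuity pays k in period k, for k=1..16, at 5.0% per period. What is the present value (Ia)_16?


(Ia)_n = sum_{k=1}^{n} k * v^k, v = 1/(1+i)
v = 0.952381
Sum computed term by term:
(Ia)_16 = 80.9975


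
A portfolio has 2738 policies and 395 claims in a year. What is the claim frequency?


frequency = claims / policies
= 395 / 2738
= 0.1443


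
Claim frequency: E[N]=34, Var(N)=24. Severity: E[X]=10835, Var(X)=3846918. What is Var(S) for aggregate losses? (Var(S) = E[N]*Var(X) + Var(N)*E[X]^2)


Var(S) = E[N]*Var(X) + Var(N)*E[X]^2
= 34*3846918 + 24*10835^2
= 130795212 + 2817533400
= 2.9483e+09


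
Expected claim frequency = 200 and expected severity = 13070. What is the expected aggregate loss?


E[S] = E[N] * E[X]
= 200 * 13070
= 2.6140e+06
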